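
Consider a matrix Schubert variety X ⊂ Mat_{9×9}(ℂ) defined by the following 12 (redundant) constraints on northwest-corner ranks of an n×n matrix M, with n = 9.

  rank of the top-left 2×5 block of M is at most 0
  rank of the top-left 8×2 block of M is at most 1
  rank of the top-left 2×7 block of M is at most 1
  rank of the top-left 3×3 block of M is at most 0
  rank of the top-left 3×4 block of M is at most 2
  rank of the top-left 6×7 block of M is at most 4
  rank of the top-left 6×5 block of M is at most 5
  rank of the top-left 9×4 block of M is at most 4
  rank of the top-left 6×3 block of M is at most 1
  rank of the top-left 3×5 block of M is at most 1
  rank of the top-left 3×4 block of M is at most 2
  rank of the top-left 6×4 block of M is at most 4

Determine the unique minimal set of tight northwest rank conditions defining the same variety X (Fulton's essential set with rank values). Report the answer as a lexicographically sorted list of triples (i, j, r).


Propagating the 12 rank bounds to every northwest block:

  row 1: 0 0 0 0 0 1 1 1 1
  row 2: 0 0 0 0 0 1 1 2 2
  row 3: 0 0 0 1 1 2 2 3 3
  row 4: 1 1 1 2 2 3 3 4 4
  row 5: 1 1 1 2 3 4 4 5 5
  row 6: 1 1 1 2 3 4 4 5 6
  row 7: 1 1 2 3 4 5 5 6 7
  row 8: 1 1 2 3 4 5 6 7 8
  row 9: 1 2 3 4 5 6 7 8 9

reading off 1-entries of Δ²R: w = (6, 8, 4, 1, 5, 9, 3, 7, 2).

Fulton essential set (6 of the 21 Rothe cells):

[(2, 5, 0), (2, 7, 1), (3, 3, 0), (6, 3, 1), (6, 7, 4), (8, 2, 1)]


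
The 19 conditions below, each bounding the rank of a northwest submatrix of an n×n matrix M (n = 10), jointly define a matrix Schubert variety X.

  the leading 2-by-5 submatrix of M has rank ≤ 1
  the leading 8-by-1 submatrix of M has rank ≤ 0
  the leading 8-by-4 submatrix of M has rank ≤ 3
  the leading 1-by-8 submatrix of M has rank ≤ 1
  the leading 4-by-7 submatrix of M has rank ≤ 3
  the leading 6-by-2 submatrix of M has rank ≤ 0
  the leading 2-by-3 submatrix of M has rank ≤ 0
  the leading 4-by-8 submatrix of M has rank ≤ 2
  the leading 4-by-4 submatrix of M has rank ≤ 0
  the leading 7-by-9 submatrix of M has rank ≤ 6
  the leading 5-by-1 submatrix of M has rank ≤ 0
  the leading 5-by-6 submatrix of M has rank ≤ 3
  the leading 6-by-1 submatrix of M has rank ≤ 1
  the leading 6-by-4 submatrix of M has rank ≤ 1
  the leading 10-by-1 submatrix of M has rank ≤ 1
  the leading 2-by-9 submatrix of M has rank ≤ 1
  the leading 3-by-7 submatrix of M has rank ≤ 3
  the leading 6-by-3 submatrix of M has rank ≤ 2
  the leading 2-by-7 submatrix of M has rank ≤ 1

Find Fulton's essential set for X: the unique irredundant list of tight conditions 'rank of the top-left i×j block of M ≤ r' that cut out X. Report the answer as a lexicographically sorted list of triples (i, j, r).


The tightest implied rank at each (i,j), from the 19 conditions:

  R[1]: 0 | 0 | 0 | 0 | 1 | 1 | 1 | 1 | 1 | 1
  R[2]: 0 | 0 | 0 | 0 | 1 | 1 | 1 | 1 | 1 | 2
  R[3]: 0 | 0 | 0 | 0 | 1 | 2 | 2 | 2 | 2 | 3
  R[4]: 0 | 0 | 0 | 0 | 1 | 2 | 2 | 2 | 3 | 4
  R[5]: 0 | 0 | 1 | 1 | 2 | 3 | 3 | 3 | 4 | 5
  R[6]: 0 | 0 | 1 | 1 | 2 | 3 | 4 | 4 | 5 | 6
  R[7]: 0 | 1 | 2 | 2 | 3 | 4 | 5 | 5 | 6 | 7
  R[8]: 0 | 1 | 2 | 3 | 4 | 5 | 6 | 6 | 7 | 8
  R[9]: 1 | 2 | 3 | 4 | 5 | 6 | 7 | 7 | 8 | 9
  R[10]: 1 | 2 | 3 | 4 | 5 | 6 | 7 | 8 | 9 | 10

giving w = (5, 10, 6, 9, 3, 7, 2, 4, 1, 8) via Δ²R.

D(w) has 29 cells with 6 SE-corners; essential set:

[(2, 9, 1), (4, 4, 0), (4, 8, 2), (6, 2, 0), (6, 4, 1), (8, 1, 0)]


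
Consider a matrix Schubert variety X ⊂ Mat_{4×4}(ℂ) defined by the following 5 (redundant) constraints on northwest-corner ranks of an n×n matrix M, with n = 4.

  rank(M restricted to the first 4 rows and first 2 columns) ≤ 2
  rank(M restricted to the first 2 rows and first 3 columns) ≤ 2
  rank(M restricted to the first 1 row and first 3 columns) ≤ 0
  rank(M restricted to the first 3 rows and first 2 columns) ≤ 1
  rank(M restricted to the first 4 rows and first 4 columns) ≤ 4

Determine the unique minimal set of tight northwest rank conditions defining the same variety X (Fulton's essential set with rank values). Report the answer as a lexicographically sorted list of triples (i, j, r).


The tightest implied rank at each (i,j), from the 5 conditions:

  row 1: 0 | 0 | 0 | 1
  row 2: 1 | 1 | 1 | 2
  row 3: 1 | 1 | 2 | 3
  row 4: 1 | 2 | 3 | 4

hence w(1..4) = (4, 1, 3, 2).

ℓ(w)=4; the 2 essential cells (i,j,r):

[(1, 3, 0), (3, 2, 1)]


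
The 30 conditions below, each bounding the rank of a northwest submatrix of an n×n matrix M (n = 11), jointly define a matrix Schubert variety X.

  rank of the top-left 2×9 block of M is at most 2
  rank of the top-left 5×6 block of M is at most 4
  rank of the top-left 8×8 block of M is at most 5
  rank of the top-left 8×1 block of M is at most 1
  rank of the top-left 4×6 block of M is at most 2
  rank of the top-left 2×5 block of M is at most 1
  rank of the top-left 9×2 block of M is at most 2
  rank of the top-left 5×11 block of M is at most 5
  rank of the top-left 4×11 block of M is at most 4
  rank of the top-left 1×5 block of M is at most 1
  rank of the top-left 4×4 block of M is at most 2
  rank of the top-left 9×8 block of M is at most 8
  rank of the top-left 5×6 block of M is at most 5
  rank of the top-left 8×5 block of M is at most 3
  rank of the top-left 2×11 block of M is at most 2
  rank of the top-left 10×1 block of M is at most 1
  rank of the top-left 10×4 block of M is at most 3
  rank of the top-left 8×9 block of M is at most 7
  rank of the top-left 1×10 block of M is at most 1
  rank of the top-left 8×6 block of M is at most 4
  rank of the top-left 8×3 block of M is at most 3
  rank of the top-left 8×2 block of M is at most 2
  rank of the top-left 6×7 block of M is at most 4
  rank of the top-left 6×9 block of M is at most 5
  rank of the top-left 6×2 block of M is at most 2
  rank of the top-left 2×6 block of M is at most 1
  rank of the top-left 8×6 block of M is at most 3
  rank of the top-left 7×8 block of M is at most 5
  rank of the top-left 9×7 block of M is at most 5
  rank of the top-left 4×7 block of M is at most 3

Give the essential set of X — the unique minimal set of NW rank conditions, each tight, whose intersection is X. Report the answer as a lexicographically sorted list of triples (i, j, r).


Propagating the 30 rank bounds to every northwest block:

  i=1: 1, 1, 1, 1, 1, 1, 1, 1, 1, 1, 1
  i=2: 1, 1, 1, 1, 1, 1, 2, 2, 2, 2, 2
  i=3: 1, 2, 2, 2, 2, 2, 3, 3, 3, 3, 3
  i=4: 1, 2, 2, 2, 2, 2, 3, 4, 4, 4, 4
  i=5: 1, 2, 3, 3, 3, 3, 4, 5, 5, 5, 5
  i=6: 1, 2, 3, 3, 3, 3, 4, 5, 5, 6, 6
  i=7: 1, 2, 3, 3, 3, 3, 4, 5, 6, 7, 7
  i=8: 1, 2, 3, 3, 3, 3, 4, 5, 6, 7, 8
  i=9: 1, 2, 3, 3, 4, 4, 5, 6, 7, 8, 9
  i=10: 1, 2, 3, 3, 4, 5, 6, 7, 8, 9, 10
  i=11: 1, 2, 3, 4, 5, 6, 7, 8, 9, 10, 11

giving w = (1, 7, 2, 8, 3, 10, 9, 11, 5, 6, 4) via Δ²R.

D(w) has 21 cells with 5 SE-corners; essential set:

[(2, 6, 1), (4, 6, 2), (6, 9, 5), (8, 6, 3), (10, 4, 3)]


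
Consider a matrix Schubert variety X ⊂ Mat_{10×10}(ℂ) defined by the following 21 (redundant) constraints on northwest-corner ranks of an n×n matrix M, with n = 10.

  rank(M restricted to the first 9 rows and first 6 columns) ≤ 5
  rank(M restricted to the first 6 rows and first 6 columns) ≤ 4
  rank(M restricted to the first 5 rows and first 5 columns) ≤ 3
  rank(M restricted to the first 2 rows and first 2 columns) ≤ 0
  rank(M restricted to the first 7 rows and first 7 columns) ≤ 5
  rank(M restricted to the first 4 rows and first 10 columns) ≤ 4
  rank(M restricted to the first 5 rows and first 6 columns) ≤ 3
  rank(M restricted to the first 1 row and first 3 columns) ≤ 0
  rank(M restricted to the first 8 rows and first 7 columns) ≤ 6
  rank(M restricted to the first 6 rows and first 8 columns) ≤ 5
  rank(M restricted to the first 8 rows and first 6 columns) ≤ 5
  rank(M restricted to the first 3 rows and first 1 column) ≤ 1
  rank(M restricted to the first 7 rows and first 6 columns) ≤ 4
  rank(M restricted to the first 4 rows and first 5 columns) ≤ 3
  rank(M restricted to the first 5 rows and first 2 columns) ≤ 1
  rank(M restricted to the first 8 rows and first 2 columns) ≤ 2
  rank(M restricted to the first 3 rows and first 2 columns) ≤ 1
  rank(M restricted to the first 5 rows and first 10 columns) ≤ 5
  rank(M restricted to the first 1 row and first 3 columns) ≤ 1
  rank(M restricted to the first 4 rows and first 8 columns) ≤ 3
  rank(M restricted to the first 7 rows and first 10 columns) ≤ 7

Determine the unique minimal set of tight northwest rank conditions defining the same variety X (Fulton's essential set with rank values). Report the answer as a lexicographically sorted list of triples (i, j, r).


Propagating the 21 rank bounds to every northwest block:

  i=1: 0  0  0  1  1  1  1  1  1  1
  i=2: 0  0  1  2  2  2  2  2  2  2
  i=3: 1  1  2  3  3  3  3  3  3  3
  i=4: 1  1  2  3  3  3  3  3  4  4
  i=5: 1  1  2  3  3  3  4  4  5  5
  i=6: 1  2  3  4  4  4  5  5  6  6
  i=7: 1  2  3  4  4  4  5  6  7  7
  i=8: 1  2  3  4  5  5  6  7  8  8
  i=9: 1  2  3  4  5  5  6  7  8  9
  i=10: 1  2  3  4  5  6  7  8  9  10

reading off 1-entries of Δ²R: w = (4, 3, 1, 9, 7, 2, 8, 5, 10, 6).

Fulton essential set (7 of the 16 Rothe cells):

[(1, 3, 0), (2, 2, 0), (4, 8, 3), (5, 2, 1), (5, 6, 3), (7, 6, 4), (9, 6, 5)]


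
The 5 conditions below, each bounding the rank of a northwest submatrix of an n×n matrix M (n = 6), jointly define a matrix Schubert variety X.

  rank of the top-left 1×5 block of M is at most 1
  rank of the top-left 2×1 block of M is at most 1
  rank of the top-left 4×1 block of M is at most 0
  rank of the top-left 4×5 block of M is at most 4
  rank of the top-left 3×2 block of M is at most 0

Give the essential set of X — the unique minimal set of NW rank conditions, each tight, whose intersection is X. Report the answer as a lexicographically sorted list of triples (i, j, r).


Propagating the 5 rank bounds to every northwest block:

  R[1]: 0  0  1  1  1  1
  R[2]: 0  0  1  2  2  2
  R[3]: 0  0  1  2  3  3
  R[4]: 0  1  2  3  4  4
  R[5]: 1  2  3  4  5  5
  R[6]: 1  2  3  4  5  6

giving w = (3, 4, 5, 2, 1, 6) via Δ²R.

Fulton essential set (2 of the 7 Rothe cells):

[(3, 2, 0), (4, 1, 0)]


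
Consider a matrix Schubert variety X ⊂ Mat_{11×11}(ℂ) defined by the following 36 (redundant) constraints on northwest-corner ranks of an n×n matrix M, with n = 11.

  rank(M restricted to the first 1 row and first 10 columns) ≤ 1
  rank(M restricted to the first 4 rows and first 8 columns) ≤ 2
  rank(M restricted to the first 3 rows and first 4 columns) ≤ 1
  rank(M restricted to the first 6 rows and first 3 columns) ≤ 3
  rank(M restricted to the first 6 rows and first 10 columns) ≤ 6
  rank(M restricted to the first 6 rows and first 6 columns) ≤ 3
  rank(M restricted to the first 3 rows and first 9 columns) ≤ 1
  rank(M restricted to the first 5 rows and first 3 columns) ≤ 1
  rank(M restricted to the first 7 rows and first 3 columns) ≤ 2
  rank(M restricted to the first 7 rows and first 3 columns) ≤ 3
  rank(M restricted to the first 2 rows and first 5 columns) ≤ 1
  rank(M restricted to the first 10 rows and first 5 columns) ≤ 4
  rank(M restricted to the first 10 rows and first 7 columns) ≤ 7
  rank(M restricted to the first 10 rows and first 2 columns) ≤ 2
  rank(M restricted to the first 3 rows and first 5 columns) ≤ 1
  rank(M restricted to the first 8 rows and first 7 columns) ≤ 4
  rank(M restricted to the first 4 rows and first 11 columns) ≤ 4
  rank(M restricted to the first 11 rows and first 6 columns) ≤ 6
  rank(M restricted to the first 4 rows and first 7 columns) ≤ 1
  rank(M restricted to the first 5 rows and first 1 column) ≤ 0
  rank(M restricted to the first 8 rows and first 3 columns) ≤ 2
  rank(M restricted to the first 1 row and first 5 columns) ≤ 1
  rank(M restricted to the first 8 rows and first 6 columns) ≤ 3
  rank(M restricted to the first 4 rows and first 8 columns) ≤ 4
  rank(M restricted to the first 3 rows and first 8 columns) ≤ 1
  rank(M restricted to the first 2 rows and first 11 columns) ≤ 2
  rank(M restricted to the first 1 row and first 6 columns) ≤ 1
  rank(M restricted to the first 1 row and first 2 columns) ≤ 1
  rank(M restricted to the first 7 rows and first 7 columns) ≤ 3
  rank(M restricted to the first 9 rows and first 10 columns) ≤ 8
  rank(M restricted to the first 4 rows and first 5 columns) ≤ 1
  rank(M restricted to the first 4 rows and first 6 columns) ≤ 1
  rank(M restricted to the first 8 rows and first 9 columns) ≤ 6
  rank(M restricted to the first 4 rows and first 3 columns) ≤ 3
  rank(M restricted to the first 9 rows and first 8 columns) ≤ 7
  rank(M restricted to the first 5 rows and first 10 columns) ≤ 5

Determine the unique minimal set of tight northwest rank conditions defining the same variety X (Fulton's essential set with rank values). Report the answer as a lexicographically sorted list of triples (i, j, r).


The tightest implied rank at each (i,j), from the 36 conditions:

  0 | 1 | 1 | 1 | 1 | 1 | 1 | 1 | 1 | 1 | 1
  0 | 1 | 1 | 1 | 1 | 1 | 1 | 1 | 1 | 2 | 2
  0 | 1 | 1 | 1 | 1 | 1 | 1 | 1 | 1 | 2 | 3
  0 | 1 | 1 | 1 | 1 | 1 | 1 | 2 | 2 | 3 | 4
  0 | 1 | 1 | 2 | 2 | 2 | 2 | 3 | 3 | 4 | 5
  1 | 2 | 2 | 3 | 3 | 3 | 3 | 4 | 4 | 5 | 6
  1 | 2 | 2 | 3 | 3 | 3 | 3 | 4 | 5 | 6 | 7
  1 | 2 | 2 | 3 | 3 | 3 | 4 | 5 | 6 | 7 | 8
  1 | 2 | 3 | 4 | 4 | 4 | 5 | 6 | 7 | 8 | 9
  1 | 2 | 3 | 4 | 4 | 5 | 6 | 7 | 8 | 9 | 10
  1 | 2 | 3 | 4 | 5 | 6 | 7 | 8 | 9 | 10 | 11

hence w(1..11) = (2, 10, 11, 8, 4, 1, 9, 7, 3, 6, 5).

|D(w)|=33, |Ess(w)|=8:

[(3, 9, 1), (4, 7, 1), (5, 1, 0), (5, 3, 1), (7, 7, 3), (8, 3, 2), (8, 6, 3), (10, 5, 4)]


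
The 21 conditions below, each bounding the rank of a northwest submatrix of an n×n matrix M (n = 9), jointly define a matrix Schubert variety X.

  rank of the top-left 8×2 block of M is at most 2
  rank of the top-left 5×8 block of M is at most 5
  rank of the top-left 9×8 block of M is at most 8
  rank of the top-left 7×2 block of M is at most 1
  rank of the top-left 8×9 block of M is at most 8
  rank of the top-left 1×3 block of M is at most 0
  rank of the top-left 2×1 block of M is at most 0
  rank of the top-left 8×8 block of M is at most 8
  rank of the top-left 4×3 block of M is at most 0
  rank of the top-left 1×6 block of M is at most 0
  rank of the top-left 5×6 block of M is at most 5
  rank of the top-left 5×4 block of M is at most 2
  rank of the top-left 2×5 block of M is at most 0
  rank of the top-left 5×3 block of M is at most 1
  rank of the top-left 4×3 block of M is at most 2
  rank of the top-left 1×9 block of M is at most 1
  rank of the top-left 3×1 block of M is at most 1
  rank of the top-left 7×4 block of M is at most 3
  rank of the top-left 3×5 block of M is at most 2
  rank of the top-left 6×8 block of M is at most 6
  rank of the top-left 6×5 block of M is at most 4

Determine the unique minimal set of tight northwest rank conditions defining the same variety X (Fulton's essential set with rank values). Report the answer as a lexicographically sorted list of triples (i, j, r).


Rank table r_w(9×9) implied by the 21 constraints:

  i=1: 0, 0, 0, 0, 0, 0, 1, 1, 1
  i=2: 0, 0, 0, 0, 0, 1, 2, 2, 2
  i=3: 0, 0, 0, 1, 1, 2, 3, 3, 3
  i=4: 0, 0, 0, 1, 2, 3, 4, 4, 4
  i=5: 1, 1, 1, 2, 3, 4, 5, 5, 5
  i=6: 1, 1, 2, 3, 4, 5, 6, 6, 6
  i=7: 1, 1, 2, 3, 4, 5, 6, 7, 7
  i=8: 1, 2, 3, 4, 5, 6, 7, 8, 8
  i=9: 1, 2, 3, 4, 5, 6, 7, 8, 9

so w = (7, 6, 4, 5, 1, 3, 8, 2, 9).

Rothe diagram D(w) (19 cells), 4 SE-corners (essential conditions):

[(1, 6, 0), (2, 5, 0), (4, 3, 0), (7, 2, 1)]


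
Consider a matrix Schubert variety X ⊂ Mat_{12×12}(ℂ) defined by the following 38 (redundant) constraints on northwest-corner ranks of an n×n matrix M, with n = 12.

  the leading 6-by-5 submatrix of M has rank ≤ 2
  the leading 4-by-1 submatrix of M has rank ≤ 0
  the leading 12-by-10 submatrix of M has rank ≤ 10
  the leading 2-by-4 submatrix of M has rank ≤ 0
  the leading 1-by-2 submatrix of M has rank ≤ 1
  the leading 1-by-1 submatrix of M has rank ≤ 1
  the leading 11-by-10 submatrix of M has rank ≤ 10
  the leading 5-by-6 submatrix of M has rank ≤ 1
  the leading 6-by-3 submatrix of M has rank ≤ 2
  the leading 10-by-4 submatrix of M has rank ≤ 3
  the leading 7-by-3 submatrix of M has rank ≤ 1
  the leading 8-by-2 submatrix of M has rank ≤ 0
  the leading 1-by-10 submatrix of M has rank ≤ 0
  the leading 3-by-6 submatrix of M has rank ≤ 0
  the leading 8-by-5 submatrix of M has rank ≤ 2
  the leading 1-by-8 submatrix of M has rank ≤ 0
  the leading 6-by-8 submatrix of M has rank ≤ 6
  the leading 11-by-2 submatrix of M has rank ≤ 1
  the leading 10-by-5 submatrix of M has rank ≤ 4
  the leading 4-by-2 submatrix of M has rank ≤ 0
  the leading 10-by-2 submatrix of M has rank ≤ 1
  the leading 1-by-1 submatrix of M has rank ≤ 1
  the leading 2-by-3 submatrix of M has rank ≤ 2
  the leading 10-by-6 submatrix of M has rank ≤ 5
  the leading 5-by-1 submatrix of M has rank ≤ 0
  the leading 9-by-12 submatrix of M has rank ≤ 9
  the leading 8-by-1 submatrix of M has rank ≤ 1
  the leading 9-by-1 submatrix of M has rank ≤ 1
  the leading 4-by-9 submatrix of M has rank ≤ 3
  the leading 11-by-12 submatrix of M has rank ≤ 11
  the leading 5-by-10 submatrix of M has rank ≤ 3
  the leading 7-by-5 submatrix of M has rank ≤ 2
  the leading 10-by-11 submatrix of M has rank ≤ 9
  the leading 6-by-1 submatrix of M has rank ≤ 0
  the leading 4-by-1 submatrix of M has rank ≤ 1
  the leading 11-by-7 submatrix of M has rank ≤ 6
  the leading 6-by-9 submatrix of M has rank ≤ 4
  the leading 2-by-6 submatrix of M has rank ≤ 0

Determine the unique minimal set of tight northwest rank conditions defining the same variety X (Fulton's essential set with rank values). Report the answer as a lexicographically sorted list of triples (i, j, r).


Computing R[i][j] = min implied NW-rank bound (n=12, 38 conditions):

  i=1: 0 0 0 0 0 0 0 0 0 0 1 1
  i=2: 0 0 0 0 0 0 1 1 1 1 2 2
  i=3: 0 0 0 0 0 0 1 2 2 2 3 3
  i=4: 0 0 1 1 1 1 2 3 3 3 4 4
  i=5: 0 0 1 1 1 1 2 3 3 3 4 5
  i=6: 0 0 1 2 2 2 3 4 4 4 5 6
  i=7: 0 0 1 2 2 3 4 5 5 5 6 7
  i=8: 0 0 1 2 2 3 4 5 6 6 7 8
  i=9: 1 1 2 3 3 4 5 6 7 7 8 9
  i=10: 1 1 2 3 4 5 6 7 8 8 9 10
  i=11: 1 1 2 3 4 5 6 7 8 9 10 11
  i=12: 1 2 3 4 5 6 7 8 9 10 11 12

reading off 1-entries of Δ²R: w = (11, 7, 8, 3, 12, 4, 6, 9, 1, 5, 10, 2).

D(w) has 41 cells with 7 SE-corners; essential set:

[(1, 10, 0), (3, 6, 0), (5, 6, 1), (5, 10, 3), (8, 2, 0), (8, 5, 2), (11, 2, 1)]


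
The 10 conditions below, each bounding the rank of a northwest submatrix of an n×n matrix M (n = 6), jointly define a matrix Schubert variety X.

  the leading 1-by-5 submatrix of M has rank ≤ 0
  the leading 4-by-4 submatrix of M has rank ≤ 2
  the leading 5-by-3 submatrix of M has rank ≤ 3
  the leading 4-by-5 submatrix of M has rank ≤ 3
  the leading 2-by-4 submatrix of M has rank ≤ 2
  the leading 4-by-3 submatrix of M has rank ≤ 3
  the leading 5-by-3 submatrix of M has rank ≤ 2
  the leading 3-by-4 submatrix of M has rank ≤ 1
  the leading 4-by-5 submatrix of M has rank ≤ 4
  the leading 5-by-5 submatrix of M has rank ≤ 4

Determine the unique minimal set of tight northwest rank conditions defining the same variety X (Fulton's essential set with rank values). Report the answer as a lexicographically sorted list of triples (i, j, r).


Computing R[i][j] = min implied NW-rank bound (n=6, 10 conditions):

  i=1: 0 | 0 | 0 | 0 | 0 | 1
  i=2: 1 | 1 | 1 | 1 | 1 | 2
  i=3: 1 | 1 | 1 | 1 | 2 | 3
  i=4: 1 | 2 | 2 | 2 | 3 | 4
  i=5: 1 | 2 | 2 | 3 | 4 | 5
  i=6: 1 | 2 | 3 | 4 | 5 | 6

so w = (6, 1, 5, 2, 4, 3).

3 SE-corners of the 9-cell Rothe diagram give Ess(w):

[(1, 5, 0), (3, 4, 1), (5, 3, 2)]


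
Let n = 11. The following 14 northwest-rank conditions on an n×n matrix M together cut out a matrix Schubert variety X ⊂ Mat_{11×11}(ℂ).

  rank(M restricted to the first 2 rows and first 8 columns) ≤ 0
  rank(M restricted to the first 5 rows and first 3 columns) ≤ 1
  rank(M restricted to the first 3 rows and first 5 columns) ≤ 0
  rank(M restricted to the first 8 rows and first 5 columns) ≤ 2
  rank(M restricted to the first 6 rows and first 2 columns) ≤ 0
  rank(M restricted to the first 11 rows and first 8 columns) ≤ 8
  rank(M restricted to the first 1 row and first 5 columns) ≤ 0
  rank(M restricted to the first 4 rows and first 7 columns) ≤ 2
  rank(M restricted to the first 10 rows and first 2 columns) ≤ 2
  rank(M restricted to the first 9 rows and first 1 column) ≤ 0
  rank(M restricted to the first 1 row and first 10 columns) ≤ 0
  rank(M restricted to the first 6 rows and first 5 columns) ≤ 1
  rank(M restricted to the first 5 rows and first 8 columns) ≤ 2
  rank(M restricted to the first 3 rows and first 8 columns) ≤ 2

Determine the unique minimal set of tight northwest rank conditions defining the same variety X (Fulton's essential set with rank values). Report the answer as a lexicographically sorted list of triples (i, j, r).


Reconstructing r_w from the 14 given conditions:

  row 1: 0  0  0  0  0  0  0  0  0  0  1
  row 2: 0  0  0  0  0  0  0  0  1  1  2
  row 3: 0  0  0  0  0  1  1  1  2  2  3
  row 4: 0  0  1  1  1  2  2  2  3  3  4
  row 5: 0  0  1  1  1  2  2  2  3  4  5
  row 6: 0  0  1  1  1  2  3  3  4  5  6
  row 7: 0  1  2  2  2  3  4  4  5  6  7
  row 8: 0  1  2  2  2  3  4  5  6  7  8
  row 9: 0  1  2  3  3  4  5  6  7  8  9
  row 10: 1  2  3  4  4  5  6  7  8  9  10
  row 11: 1  2  3  4  5  6  7  8  9  10  11

second differences of R give the permutation w = (11, 9, 6, 3, 10, 7, 2, 8, 4, 1, 5).

Fulton essential set (8 of the 40 Rothe cells):

[(1, 10, 0), (2, 8, 0), (3, 5, 0), (5, 8, 2), (6, 2, 0), (6, 5, 1), (8, 5, 2), (9, 1, 0)]


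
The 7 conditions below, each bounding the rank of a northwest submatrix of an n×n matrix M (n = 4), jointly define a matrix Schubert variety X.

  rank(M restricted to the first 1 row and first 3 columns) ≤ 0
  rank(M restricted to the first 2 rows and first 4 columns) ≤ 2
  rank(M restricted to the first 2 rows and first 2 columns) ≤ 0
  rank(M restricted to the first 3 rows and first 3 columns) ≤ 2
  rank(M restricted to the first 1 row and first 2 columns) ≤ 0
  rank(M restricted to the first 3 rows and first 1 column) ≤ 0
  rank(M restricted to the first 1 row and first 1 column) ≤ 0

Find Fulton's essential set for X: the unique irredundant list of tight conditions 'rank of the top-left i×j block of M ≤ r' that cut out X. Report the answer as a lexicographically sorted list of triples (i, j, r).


Rank table r_w(4×4) implied by the 7 constraints:

  R[1]: 0, 0, 0, 1
  R[2]: 0, 0, 1, 2
  R[3]: 0, 1, 2, 3
  R[4]: 1, 2, 3, 4

giving w = (4, 3, 2, 1) via Δ²R.

Rothe diagram D(w) (6 cells), 3 SE-corners (essential conditions):

[(1, 3, 0), (2, 2, 0), (3, 1, 0)]


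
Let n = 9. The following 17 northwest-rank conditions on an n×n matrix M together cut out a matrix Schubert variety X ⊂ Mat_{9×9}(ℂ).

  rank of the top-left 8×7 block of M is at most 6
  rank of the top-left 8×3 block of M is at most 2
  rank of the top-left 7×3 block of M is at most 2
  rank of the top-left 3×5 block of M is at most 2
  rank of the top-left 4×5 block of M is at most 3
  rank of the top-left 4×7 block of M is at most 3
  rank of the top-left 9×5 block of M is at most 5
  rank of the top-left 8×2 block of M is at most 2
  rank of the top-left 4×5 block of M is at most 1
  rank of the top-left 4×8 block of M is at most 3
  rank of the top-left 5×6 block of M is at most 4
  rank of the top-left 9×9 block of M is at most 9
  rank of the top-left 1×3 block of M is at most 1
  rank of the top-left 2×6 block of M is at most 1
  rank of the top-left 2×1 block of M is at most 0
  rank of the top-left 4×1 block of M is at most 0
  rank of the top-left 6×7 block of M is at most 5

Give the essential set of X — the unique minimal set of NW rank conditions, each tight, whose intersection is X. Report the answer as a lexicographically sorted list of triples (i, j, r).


The tightest implied rank at each (i,j), from the 17 conditions:

  R[1]: 0  1  1  1  1  1  1  1  1
  R[2]: 0  1  1  1  1  1  2  2  2
  R[3]: 0  1  1  1  1  2  3  3  3
  R[4]: 0  1  1  1  1  2  3  3  4
  R[5]: 1  2  2  2  2  3  4  4  5
  R[6]: 1  2  2  3  3  4  5  5  6
  R[7]: 1  2  2  3  4  5  6  6  7
  R[8]: 1  2  2  3  4  5  6  7  8
  R[9]: 1  2  3  4  5  6  7  8  9

reading off 1-entries of Δ²R: w = (2, 7, 6, 9, 1, 4, 5, 8, 3).

Rothe diagram D(w) (18 cells), 5 SE-corners (essential conditions):

[(2, 6, 1), (4, 1, 0), (4, 5, 1), (4, 8, 3), (8, 3, 2)]


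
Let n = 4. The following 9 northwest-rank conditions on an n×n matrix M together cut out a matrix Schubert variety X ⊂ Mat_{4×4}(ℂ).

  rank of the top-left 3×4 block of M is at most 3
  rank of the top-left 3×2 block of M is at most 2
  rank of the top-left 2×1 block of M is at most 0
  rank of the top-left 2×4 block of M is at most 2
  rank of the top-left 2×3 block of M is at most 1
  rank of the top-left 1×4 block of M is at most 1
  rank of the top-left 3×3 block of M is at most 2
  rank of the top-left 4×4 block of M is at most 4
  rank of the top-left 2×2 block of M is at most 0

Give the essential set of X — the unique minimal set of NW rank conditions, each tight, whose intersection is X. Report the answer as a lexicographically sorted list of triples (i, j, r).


Computing R[i][j] = min implied NW-rank bound (n=4, 9 conditions):

  0 | 0 | 1 | 1
  0 | 0 | 1 | 2
  1 | 1 | 2 | 3
  1 | 2 | 3 | 4

giving w = (3, 4, 1, 2) via Δ²R.

Rothe diagram D(w) (4 cells), 1 SE-corner (essential condition):

[(2, 2, 0)]


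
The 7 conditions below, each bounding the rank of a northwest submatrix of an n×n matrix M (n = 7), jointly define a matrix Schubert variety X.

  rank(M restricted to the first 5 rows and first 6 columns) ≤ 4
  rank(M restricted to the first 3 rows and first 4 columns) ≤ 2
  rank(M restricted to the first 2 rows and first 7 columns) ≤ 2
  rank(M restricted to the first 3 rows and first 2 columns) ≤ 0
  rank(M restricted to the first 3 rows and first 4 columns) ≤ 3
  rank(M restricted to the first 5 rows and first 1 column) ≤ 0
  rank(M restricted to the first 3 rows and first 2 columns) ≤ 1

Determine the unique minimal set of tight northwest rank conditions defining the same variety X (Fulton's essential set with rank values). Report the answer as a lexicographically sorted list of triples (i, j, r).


Reconstructing r_w from the 7 given conditions:

  i=1: 0 0 1 1 1 1 1
  i=2: 0 0 1 2 2 2 2
  i=3: 0 0 1 2 3 3 3
  i=4: 0 1 2 3 4 4 4
  i=5: 0 1 2 3 4 4 5
  i=6: 1 2 3 4 5 5 6
  i=7: 1 2 3 4 5 6 7

the unique w with this rank table is (3, 4, 5, 2, 7, 1, 6).

D(w) has 9 cells with 3 SE-corners; essential set:

[(3, 2, 0), (5, 1, 0), (5, 6, 4)]


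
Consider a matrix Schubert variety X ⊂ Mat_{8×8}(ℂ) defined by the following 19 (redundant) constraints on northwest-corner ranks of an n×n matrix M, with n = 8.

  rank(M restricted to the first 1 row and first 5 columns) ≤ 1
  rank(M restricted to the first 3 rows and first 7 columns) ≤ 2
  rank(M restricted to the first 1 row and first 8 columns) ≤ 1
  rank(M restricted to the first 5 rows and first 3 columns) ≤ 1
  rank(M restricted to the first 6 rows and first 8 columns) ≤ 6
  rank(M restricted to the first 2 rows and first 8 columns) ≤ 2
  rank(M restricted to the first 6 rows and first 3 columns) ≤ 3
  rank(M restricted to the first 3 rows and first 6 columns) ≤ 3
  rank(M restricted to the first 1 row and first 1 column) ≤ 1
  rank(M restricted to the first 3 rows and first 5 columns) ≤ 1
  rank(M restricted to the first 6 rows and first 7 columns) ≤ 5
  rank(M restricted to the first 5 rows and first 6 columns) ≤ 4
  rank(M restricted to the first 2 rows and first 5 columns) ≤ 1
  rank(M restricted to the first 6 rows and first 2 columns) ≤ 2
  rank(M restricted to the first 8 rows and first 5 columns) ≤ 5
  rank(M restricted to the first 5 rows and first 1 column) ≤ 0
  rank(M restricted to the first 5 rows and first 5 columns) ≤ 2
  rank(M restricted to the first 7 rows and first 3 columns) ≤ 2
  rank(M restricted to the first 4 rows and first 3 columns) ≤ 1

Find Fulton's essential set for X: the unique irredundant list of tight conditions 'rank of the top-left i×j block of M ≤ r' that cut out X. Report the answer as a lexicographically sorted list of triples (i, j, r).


Propagating the 19 rank bounds to every northwest block:

  i=1: 0, 1, 1, 1, 1, 1, 1, 1
  i=2: 0, 1, 1, 1, 1, 2, 2, 2
  i=3: 0, 1, 1, 1, 1, 2, 2, 3
  i=4: 0, 1, 1, 2, 2, 3, 3, 4
  i=5: 0, 1, 1, 2, 2, 3, 4, 5
  i=6: 1, 2, 2, 3, 3, 4, 5, 6
  i=7: 1, 2, 2, 3, 4, 5, 6, 7
  i=8: 1, 2, 3, 4, 5, 6, 7, 8

second differences of R give the permutation w = (2, 6, 8, 4, 7, 1, 5, 3).

Fulton essential set (6 of the 16 Rothe cells):

[(3, 5, 1), (3, 7, 2), (5, 1, 0), (5, 3, 1), (5, 5, 2), (7, 3, 2)]


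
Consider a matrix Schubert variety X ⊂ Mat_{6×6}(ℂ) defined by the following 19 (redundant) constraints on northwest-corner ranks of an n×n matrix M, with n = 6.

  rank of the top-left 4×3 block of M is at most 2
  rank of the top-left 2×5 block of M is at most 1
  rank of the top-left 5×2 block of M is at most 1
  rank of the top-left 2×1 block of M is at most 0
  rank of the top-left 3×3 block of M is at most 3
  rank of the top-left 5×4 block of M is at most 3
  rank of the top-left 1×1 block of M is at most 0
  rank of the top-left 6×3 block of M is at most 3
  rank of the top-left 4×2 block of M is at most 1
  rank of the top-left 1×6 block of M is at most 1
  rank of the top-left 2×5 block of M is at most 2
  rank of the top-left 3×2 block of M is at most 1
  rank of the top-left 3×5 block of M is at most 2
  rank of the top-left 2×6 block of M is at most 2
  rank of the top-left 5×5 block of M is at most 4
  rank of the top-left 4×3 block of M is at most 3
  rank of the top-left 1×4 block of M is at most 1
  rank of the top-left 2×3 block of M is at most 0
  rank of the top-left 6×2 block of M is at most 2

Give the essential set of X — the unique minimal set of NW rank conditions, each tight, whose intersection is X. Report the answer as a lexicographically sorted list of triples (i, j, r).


The tightest implied rank at each (i,j), from the 19 conditions:

  R[1]: 0, 0, 0, 1, 1, 1
  R[2]: 0, 0, 0, 1, 1, 2
  R[3]: 1, 1, 1, 2, 2, 3
  R[4]: 1, 1, 2, 3, 3, 4
  R[5]: 1, 1, 2, 3, 4, 5
  R[6]: 1, 2, 3, 4, 5, 6

so w = (4, 6, 1, 3, 5, 2).

ℓ(w)=9; the 3 essential cells (i,j,r):

[(2, 3, 0), (2, 5, 1), (5, 2, 1)]


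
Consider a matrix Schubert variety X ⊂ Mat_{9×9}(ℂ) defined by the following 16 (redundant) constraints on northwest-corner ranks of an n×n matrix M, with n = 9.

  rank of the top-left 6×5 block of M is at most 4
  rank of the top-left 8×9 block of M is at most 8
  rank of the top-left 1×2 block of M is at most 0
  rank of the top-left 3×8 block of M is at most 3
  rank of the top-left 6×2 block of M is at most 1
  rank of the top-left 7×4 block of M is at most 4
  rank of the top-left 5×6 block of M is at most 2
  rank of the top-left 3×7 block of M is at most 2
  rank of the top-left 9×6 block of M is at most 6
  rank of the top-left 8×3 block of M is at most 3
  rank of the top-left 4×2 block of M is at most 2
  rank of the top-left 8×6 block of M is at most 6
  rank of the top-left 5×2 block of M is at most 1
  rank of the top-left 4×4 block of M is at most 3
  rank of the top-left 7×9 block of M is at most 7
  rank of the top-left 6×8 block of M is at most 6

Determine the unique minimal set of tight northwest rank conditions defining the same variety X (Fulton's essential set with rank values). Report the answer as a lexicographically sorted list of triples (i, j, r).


Recovering R(i,j) via the rank-extension bound from the 16 conditions:

  0  0  1  1  1  1  1  1  1
  1  1  2  2  2  2  2  2  2
  1  1  2  2  2  2  2  3  3
  1  1  2  2  2  2  3  4  4
  1  1  2  2  2  2  3  4  5
  1  1  2  3  3  3  4  5  6
  1  2  3  4  4  4  5  6  7
  1  2  3  4  5  5  6  7  8
  1  2  3  4  5  6  7  8  9

second differences of R give the permutation w = (3, 1, 8, 7, 9, 4, 2, 5, 6).

|D(w)|=16, |Ess(w)|=4:

[(1, 2, 0), (3, 7, 2), (5, 6, 2), (6, 2, 1)]


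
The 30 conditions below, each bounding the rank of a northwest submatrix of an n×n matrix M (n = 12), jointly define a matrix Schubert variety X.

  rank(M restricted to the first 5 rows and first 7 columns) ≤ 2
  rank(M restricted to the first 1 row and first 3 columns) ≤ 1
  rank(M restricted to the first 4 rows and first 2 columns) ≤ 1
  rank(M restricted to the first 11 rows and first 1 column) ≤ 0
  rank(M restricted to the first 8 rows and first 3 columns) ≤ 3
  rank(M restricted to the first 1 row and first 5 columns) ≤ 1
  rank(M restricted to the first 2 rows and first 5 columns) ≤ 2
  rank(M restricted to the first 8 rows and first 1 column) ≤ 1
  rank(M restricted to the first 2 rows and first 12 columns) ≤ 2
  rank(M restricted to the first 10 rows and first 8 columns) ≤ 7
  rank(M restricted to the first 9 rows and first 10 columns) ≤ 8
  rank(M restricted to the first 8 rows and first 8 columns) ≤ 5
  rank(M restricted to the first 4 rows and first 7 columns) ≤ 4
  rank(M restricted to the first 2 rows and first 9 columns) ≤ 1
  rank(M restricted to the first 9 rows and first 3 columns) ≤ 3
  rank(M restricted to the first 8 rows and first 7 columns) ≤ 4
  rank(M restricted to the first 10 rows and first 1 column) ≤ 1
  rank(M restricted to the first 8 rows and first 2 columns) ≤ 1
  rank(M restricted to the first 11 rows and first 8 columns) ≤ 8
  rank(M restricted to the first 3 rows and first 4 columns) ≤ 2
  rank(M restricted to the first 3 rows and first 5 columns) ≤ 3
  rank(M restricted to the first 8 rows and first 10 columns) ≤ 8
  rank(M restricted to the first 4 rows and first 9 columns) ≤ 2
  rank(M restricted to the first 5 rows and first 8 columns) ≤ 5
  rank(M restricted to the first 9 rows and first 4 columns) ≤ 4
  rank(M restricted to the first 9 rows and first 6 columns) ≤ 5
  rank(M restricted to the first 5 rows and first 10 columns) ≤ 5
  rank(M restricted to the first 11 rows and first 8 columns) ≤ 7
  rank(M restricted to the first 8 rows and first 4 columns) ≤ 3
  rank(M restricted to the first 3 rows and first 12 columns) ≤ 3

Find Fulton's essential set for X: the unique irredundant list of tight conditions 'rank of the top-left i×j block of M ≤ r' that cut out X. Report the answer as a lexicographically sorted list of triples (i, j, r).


Reconstructing r_w from the 30 given conditions:

  R[1]: 0, 1, 1, 1, 1, 1, 1, 1, 1, 1, 1, 1
  R[2]: 0, 1, 1, 1, 1, 1, 1, 1, 1, 2, 2, 2
  R[3]: 0, 1, 2, 2, 2, 2, 2, 2, 2, 3, 3, 3
  R[4]: 0, 1, 2, 2, 2, 2, 2, 2, 2, 3, 4, 4
  R[5]: 0, 1, 2, 2, 2, 2, 2, 3, 3, 4, 5, 5
  R[6]: 0, 1, 2, 3, 3, 3, 3, 4, 4, 5, 6, 6
  R[7]: 0, 1, 2, 3, 4, 4, 4, 5, 5, 6, 7, 7
  R[8]: 0, 1, 2, 3, 4, 4, 4, 5, 6, 7, 8, 8
  R[9]: 0, 1, 2, 3, 4, 5, 5, 6, 7, 8, 9, 9
  R[10]: 0, 1, 2, 3, 4, 5, 6, 7, 8, 9, 10, 10
  R[11]: 0, 1, 2, 3, 4, 5, 6, 7, 8, 9, 10, 11
  R[12]: 1, 2, 3, 4, 5, 6, 7, 8, 9, 10, 11, 12

the unique w with this rank table is (2, 10, 3, 11, 8, 4, 5, 9, 6, 7, 12, 1).

Rothe diagram D(w) (30 cells), 5 SE-corners (essential conditions):

[(2, 9, 1), (4, 9, 2), (5, 7, 2), (8, 7, 4), (11, 1, 0)]


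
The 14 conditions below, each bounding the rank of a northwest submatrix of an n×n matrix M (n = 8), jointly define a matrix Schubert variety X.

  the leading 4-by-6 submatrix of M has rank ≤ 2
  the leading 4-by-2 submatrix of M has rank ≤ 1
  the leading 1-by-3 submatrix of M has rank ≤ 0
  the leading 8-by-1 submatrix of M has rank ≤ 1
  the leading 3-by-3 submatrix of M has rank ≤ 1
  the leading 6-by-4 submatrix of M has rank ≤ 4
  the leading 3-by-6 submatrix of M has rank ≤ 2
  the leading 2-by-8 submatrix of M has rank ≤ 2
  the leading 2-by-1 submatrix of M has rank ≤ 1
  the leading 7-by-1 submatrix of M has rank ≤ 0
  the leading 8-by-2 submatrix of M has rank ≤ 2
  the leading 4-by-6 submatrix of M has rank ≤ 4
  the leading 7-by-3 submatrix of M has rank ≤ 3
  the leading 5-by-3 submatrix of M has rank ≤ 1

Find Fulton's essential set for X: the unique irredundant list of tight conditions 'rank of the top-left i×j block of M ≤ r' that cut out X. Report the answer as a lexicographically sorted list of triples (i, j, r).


Rank table r_w(8×8) implied by the 14 constraints:

  row 1: 0  0  0  1  1  1  1  1
  row 2: 0  1  1  2  2  2  2  2
  row 3: 0  1  1  2  2  2  3  3
  row 4: 0  1  1  2  2  2  3  4
  row 5: 0  1  1  2  3  3  4  5
  row 6: 0  1  2  3  4  4  5  6
  row 7: 0  1  2  3  4  5  6  7
  row 8: 1  2  3  4  5  6  7  8

the unique w with this rank table is (4, 2, 7, 8, 5, 3, 6, 1).

Rothe diagram D(w) (16 cells), 4 SE-corners (essential conditions):

[(1, 3, 0), (4, 6, 2), (5, 3, 1), (7, 1, 0)]


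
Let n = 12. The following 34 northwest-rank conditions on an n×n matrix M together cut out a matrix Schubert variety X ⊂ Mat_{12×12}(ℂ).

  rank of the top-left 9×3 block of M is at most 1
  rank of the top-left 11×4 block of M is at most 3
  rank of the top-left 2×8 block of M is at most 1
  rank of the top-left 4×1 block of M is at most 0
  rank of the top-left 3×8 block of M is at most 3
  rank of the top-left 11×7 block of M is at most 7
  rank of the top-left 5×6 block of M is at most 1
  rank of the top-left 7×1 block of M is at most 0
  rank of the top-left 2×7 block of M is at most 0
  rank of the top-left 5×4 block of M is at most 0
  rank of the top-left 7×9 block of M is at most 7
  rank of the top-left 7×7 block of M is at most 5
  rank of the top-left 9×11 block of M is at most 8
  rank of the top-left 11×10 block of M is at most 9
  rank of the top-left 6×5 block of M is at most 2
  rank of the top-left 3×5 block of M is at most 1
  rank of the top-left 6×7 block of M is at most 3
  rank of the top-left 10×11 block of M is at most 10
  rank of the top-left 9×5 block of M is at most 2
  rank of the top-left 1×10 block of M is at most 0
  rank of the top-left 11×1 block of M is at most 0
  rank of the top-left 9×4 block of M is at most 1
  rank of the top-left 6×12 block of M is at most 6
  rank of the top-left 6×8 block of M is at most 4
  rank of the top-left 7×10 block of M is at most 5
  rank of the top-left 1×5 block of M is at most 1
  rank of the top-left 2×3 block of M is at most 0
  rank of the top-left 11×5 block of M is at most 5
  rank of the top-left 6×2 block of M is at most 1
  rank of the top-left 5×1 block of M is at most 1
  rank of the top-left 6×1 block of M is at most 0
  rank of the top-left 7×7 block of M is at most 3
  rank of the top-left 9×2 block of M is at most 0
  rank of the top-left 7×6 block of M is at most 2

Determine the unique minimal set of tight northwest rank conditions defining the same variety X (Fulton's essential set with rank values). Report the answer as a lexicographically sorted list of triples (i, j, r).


The tightest implied rank at each (i,j), from the 34 conditions:

  0 0 0 0 0 0 0 0 0 0 1 1
  0 0 0 0 0 0 0 1 1 1 2 2
  0 0 0 0 1 1 1 2 2 2 3 3
  0 0 0 0 1 1 2 3 3 3 4 4
  0 0 0 0 1 1 2 3 4 4 5 5
  0 0 1 1 2 2 3 4 5 5 6 6
  0 0 1 1 2 2 3 4 5 5 6 7
  0 0 1 1 2 3 4 5 6 6 7 8
  0 0 1 1 2 3 4 5 6 7 8 9
  0 1 2 2 3 4 5 6 7 8 9 10
  0 1 2 3 4 5 6 7 8 9 10 11
  1 2 3 4 5 6 7 8 9 10 11 12

reading off 1-entries of Δ²R: w = (11, 8, 5, 7, 9, 3, 12, 6, 10, 2, 4, 1).

Fulton essential set (9 of the 46 Rothe cells):

[(1, 10, 0), (2, 7, 0), (5, 4, 0), (5, 6, 1), (7, 6, 2), (7, 10, 5), (9, 2, 0), (9, 4, 1), (11, 1, 0)]


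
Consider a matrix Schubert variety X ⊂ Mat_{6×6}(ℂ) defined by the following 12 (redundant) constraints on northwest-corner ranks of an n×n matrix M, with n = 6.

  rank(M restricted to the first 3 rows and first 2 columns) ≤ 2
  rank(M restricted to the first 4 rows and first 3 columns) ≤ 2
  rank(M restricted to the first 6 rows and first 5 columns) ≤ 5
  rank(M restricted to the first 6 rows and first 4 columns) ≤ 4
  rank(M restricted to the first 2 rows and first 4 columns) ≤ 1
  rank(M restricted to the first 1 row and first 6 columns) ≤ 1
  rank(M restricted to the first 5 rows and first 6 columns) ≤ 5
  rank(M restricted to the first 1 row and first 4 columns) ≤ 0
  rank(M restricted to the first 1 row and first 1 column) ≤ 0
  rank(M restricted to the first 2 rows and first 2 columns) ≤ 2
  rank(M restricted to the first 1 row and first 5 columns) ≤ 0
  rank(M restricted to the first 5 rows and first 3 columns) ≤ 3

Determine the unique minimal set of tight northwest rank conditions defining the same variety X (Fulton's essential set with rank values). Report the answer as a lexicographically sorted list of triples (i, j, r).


Computing R[i][j] = min implied NW-rank bound (n=6, 12 conditions):

  row 1: 0 0 0 0 0 1
  row 2: 1 1 1 1 1 2
  row 3: 1 2 2 2 2 3
  row 4: 1 2 2 3 3 4
  row 5: 1 2 3 4 4 5
  row 6: 1 2 3 4 5 6

reading off 1-entries of Δ²R: w = (6, 1, 2, 4, 3, 5).

2 SE-corners of the 6-cell Rothe diagram give Ess(w):

[(1, 5, 0), (4, 3, 2)]
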